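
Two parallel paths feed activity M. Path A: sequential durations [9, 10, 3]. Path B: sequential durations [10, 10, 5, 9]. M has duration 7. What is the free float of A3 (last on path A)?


ES(A3) = sum of predecessors on chain A = 19
EF(A3) = ES + duration = 19 + 3 = 22
Successor of A3 is M. ES(M) = max(sum(A), sum(B)) = max(22, 34) = 34
Free float = ES(successor) - EF(current) = 34 - 22 = 12

12


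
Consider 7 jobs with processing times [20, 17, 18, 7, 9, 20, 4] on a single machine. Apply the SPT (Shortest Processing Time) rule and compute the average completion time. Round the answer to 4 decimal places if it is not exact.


Sort jobs by processing time (SPT order): [4, 7, 9, 17, 18, 20, 20]
Compute completion times sequentially:
  Job 1: processing = 4, completes at 4
  Job 2: processing = 7, completes at 11
  Job 3: processing = 9, completes at 20
  Job 4: processing = 17, completes at 37
  Job 5: processing = 18, completes at 55
  Job 6: processing = 20, completes at 75
  Job 7: processing = 20, completes at 95
Sum of completion times = 297
Average completion time = 297/7 = 42.4286

42.4286


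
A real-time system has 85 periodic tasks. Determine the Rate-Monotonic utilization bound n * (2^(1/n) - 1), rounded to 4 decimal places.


Compute 2^(1/85) = 1.0081880126
Subtract 1: 1.0081880126 - 1 = 0.0081880126
Multiply by n: 85 * 0.0081880126 = 0.6959810710
Round to 4 dp: 0.6960

0.6960


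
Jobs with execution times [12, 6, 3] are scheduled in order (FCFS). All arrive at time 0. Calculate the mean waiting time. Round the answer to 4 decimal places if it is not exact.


FCFS order (as given): [12, 6, 3]
Waiting times:
  Job 1: wait = 0
  Job 2: wait = 12
  Job 3: wait = 18
Sum of waiting times = 30
Average waiting time = 30/3 = 10.0

10.0


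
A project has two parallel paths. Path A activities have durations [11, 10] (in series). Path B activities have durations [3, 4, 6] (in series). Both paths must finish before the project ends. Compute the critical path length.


Path A total = 11 + 10 = 21
Path B total = 3 + 4 + 6 = 13
Critical path = longest path = max(21, 13) = 21

21


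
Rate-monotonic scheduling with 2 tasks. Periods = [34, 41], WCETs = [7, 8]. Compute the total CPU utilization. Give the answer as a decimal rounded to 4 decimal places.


Compute individual utilizations (exact fractions):
  Task 1: C/T = 7/34 (approx. 0.2059)
  Task 2: C/T = 8/41 (approx. 0.1951)
Total utilization U = 7/34 + 8/41 = 559/1394
Rounded to 4 decimal places: U = 0.4010
RM (Liu & Layland) bound for 2 tasks = 0.828427; compare with U = 559/1394 (approx. 0.401004)
U <= bound, so schedulable by RM sufficient condition.

0.4010


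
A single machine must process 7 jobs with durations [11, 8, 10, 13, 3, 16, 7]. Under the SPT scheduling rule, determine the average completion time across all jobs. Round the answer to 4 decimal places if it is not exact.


Sort jobs by processing time (SPT order): [3, 7, 8, 10, 11, 13, 16]
Compute completion times sequentially:
  Job 1: processing = 3, completes at 3
  Job 2: processing = 7, completes at 10
  Job 3: processing = 8, completes at 18
  Job 4: processing = 10, completes at 28
  Job 5: processing = 11, completes at 39
  Job 6: processing = 13, completes at 52
  Job 7: processing = 16, completes at 68
Sum of completion times = 218
Average completion time = 218/7 = 31.1429

31.1429


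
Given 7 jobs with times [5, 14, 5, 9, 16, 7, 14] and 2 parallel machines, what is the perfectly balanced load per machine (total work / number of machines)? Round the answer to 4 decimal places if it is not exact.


Total processing time = 5 + 14 + 5 + 9 + 16 + 7 + 14 = 70
Number of machines = 2
Ideal balanced load = 70 / 2 = 35.0

35.0


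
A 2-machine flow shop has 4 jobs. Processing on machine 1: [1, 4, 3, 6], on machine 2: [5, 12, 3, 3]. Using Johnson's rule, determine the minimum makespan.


Apply Johnson's rule:
  Group 1 (a <= b): [(1, 1, 5), (3, 3, 3), (2, 4, 12)]
  Group 2 (a > b): [(4, 6, 3)]
Optimal job order: [1, 3, 2, 4]
Schedule:
  Job 1: M1 done at 1, M2 done at 6
  Job 3: M1 done at 4, M2 done at 9
  Job 2: M1 done at 8, M2 done at 21
  Job 4: M1 done at 14, M2 done at 24
Makespan = 24

24


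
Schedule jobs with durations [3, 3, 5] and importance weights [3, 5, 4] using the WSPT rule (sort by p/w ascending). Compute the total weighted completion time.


Compute p/w ratios and sort ascending (WSPT): [(3, 5), (3, 3), (5, 4)]
Compute weighted completion times:
  Job (p=3,w=5): C=3, w*C=5*3=15
  Job (p=3,w=3): C=6, w*C=3*6=18
  Job (p=5,w=4): C=11, w*C=4*11=44
Total weighted completion time = 77

77


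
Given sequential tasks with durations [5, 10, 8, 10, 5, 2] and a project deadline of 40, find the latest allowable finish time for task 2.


LF(activity 2) = deadline - sum of successor durations
Successors: activities 3 through 6 with durations [8, 10, 5, 2]
Sum of successor durations = 25
LF = 40 - 25 = 15

15


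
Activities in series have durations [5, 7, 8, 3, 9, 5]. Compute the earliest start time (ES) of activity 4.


Activity 4 starts after activities 1 through 3 complete.
Predecessor durations: [5, 7, 8]
ES = 5 + 7 + 8 = 20

20


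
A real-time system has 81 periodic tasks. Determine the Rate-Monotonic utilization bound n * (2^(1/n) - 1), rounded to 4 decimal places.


Compute 2^(1/81) = 1.0085940916
Subtract 1: 1.0085940916 - 1 = 0.0085940916
Multiply by n: 81 * 0.0085940916 = 0.6961214196
Round to 4 dp: 0.6961

0.6961


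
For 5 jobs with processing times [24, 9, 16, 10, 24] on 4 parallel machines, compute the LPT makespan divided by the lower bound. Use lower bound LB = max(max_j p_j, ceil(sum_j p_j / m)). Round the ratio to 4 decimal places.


LPT order: [24, 24, 16, 10, 9]
Machine loads after assignment: [24, 24, 16, 19]
LPT makespan = 24
Lower bound = max(max_job, ceil(total/4)) = max(24, 21) = 24
Ratio = 24 / 24 = 1.0

1.0


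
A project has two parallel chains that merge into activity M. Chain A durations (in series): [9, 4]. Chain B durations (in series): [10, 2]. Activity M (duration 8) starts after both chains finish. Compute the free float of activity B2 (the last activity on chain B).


ES(B2) = sum of predecessors on chain B = 10
EF(B2) = ES + duration = 10 + 2 = 12
Successor of B2 is M. ES(M) = max(sum(A), sum(B)) = max(13, 12) = 13
Free float = ES(successor) - EF(current) = 13 - 12 = 1

1


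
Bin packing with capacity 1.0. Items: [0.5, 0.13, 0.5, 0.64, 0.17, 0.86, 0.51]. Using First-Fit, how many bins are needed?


Place items sequentially using First-Fit:
  Item 0.5 -> new Bin 1
  Item 0.13 -> Bin 1 (now 0.63)
  Item 0.5 -> new Bin 2
  Item 0.64 -> new Bin 3
  Item 0.17 -> Bin 1 (now 0.8)
  Item 0.86 -> new Bin 4
  Item 0.51 -> new Bin 5
Total bins used = 5

5


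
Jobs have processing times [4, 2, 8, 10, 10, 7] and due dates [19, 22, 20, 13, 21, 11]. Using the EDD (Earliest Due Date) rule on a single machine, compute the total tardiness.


Sort by due date (EDD order): [(7, 11), (10, 13), (4, 19), (8, 20), (10, 21), (2, 22)]
Compute completion times and tardiness:
  Job 1: p=7, d=11, C=7, tardiness=max(0,7-11)=0
  Job 2: p=10, d=13, C=17, tardiness=max(0,17-13)=4
  Job 3: p=4, d=19, C=21, tardiness=max(0,21-19)=2
  Job 4: p=8, d=20, C=29, tardiness=max(0,29-20)=9
  Job 5: p=10, d=21, C=39, tardiness=max(0,39-21)=18
  Job 6: p=2, d=22, C=41, tardiness=max(0,41-22)=19
Total tardiness = 52

52


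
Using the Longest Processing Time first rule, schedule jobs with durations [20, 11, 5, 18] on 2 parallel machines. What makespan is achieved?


Sort jobs in decreasing order (LPT): [20, 18, 11, 5]
Assign each job to the least loaded machine:
  Machine 1: jobs [20, 5], load = 25
  Machine 2: jobs [18, 11], load = 29
Makespan = max load = 29

29


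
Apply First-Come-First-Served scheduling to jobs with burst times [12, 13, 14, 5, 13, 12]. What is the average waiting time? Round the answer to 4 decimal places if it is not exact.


FCFS order (as given): [12, 13, 14, 5, 13, 12]
Waiting times:
  Job 1: wait = 0
  Job 2: wait = 12
  Job 3: wait = 25
  Job 4: wait = 39
  Job 5: wait = 44
  Job 6: wait = 57
Sum of waiting times = 177
Average waiting time = 177/6 = 29.5

29.5


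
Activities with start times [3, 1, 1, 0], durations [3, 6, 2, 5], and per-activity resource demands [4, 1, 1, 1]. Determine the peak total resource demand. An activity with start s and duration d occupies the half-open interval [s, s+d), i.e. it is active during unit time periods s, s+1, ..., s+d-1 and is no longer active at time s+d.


Each activity i is active on [start_i, start_i + duration_i).
Compute total resource usage per time slot:
  t=0: active resources = [1], total = 1
  t=1: active resources = [1, 1, 1], total = 3
  t=2: active resources = [1, 1, 1], total = 3
  t=3: active resources = [4, 1, 1], total = 6
  t=4: active resources = [4, 1, 1], total = 6
  t=5: active resources = [4, 1], total = 5
  t=6: active resources = [1], total = 1
Peak resource demand = 6

6


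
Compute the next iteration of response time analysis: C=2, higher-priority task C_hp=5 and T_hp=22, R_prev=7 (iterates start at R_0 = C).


R_next = C + ceil(R_prev / T_hp) * C_hp
ceil(7 / 22) = ceil(0.3182) = 1
Interference = 1 * 5 = 5
R_next = 2 + 5 = 7
R_next = R_prev, so the iteration has converged (response time = 7).

7


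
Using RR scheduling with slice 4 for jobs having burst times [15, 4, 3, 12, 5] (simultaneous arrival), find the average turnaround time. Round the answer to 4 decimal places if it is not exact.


Time quantum = 4
Execution trace:
  J1 runs 4 units, time = 4
  J2 runs 4 units, time = 8
  J3 runs 3 units, time = 11
  J4 runs 4 units, time = 15
  J5 runs 4 units, time = 19
  J1 runs 4 units, time = 23
  J4 runs 4 units, time = 27
  J5 runs 1 units, time = 28
  J1 runs 4 units, time = 32
  J4 runs 4 units, time = 36
  J1 runs 3 units, time = 39
Finish times: [39, 8, 11, 36, 28]
Average turnaround = 122/5 = 24.4

24.4


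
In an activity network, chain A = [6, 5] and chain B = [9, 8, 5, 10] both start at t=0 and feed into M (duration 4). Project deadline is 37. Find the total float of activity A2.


Forward pass: ES(A2) = sum of predecessors on chain A = 6
EF = ES + duration = 6 + 5 = 11
Backward pass: LF(M) = deadline = 37; LS(M) = 37 - 4 = 33
LF(A2) = LS(M) - sum(successors on chain A) = 33 - 0 = 33
LS = LF - duration = 33 - 5 = 28
Total float = LS - ES = 28 - 6 = 22

22


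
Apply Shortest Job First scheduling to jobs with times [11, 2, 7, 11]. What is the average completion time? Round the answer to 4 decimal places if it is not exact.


SJF order (ascending): [2, 7, 11, 11]
Completion times:
  Job 1: burst=2, C=2
  Job 2: burst=7, C=9
  Job 3: burst=11, C=20
  Job 4: burst=11, C=31
Average completion = 62/4 = 15.5

15.5


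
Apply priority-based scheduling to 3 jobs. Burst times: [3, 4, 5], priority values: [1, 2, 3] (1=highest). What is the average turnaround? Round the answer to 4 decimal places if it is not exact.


Sort by priority (ascending = highest first):
Order: [(1, 3), (2, 4), (3, 5)]
Completion times:
  Priority 1, burst=3, C=3
  Priority 2, burst=4, C=7
  Priority 3, burst=5, C=12
Average turnaround = 22/3 = 7.3333

7.3333


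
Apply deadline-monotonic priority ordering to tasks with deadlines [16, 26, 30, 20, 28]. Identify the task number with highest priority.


Sort tasks by relative deadline (ascending):
  Task 1: deadline = 16
  Task 4: deadline = 20
  Task 2: deadline = 26
  Task 5: deadline = 28
  Task 3: deadline = 30
Priority order (highest first): [1, 4, 2, 5, 3]
Highest priority task = 1

1


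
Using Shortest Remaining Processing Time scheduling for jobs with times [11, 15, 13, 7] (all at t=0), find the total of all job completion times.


Since all jobs arrive at t=0, SRPT equals SPT ordering.
SPT order: [7, 11, 13, 15]
Completion times:
  Job 1: p=7, C=7
  Job 2: p=11, C=18
  Job 3: p=13, C=31
  Job 4: p=15, C=46
Total completion time = 7 + 18 + 31 + 46 = 102

102


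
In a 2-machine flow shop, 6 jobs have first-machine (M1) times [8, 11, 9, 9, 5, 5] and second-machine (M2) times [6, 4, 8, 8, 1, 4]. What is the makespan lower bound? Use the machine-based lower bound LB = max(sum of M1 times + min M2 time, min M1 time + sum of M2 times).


LB1 = sum(M1 times) + min(M2 times) = 47 + 1 = 48
LB2 = min(M1 times) + sum(M2 times) = 5 + 31 = 36
Lower bound = max(LB1, LB2) = max(48, 36) = 48

48


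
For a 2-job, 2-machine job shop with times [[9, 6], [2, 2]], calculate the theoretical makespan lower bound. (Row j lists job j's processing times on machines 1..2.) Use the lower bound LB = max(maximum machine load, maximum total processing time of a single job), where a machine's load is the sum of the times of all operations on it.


Machine loads:
  Machine 1: 9 + 2 = 11
  Machine 2: 6 + 2 = 8
Max machine load = 11
Job totals:
  Job 1: 15
  Job 2: 4
Max job total = 15
Lower bound = max(11, 15) = 15

15


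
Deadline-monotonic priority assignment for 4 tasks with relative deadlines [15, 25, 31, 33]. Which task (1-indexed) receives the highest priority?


Sort tasks by relative deadline (ascending):
  Task 1: deadline = 15
  Task 2: deadline = 25
  Task 3: deadline = 31
  Task 4: deadline = 33
Priority order (highest first): [1, 2, 3, 4]
Highest priority task = 1

1


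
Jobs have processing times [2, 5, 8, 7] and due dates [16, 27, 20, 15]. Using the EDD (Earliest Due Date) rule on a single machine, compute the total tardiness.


Sort by due date (EDD order): [(7, 15), (2, 16), (8, 20), (5, 27)]
Compute completion times and tardiness:
  Job 1: p=7, d=15, C=7, tardiness=max(0,7-15)=0
  Job 2: p=2, d=16, C=9, tardiness=max(0,9-16)=0
  Job 3: p=8, d=20, C=17, tardiness=max(0,17-20)=0
  Job 4: p=5, d=27, C=22, tardiness=max(0,22-27)=0
Total tardiness = 0

0


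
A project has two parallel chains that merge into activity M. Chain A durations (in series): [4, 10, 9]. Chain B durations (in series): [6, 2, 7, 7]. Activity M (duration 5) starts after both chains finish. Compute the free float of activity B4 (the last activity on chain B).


ES(B4) = sum of predecessors on chain B = 15
EF(B4) = ES + duration = 15 + 7 = 22
Successor of B4 is M. ES(M) = max(sum(A), sum(B)) = max(23, 22) = 23
Free float = ES(successor) - EF(current) = 23 - 22 = 1

1


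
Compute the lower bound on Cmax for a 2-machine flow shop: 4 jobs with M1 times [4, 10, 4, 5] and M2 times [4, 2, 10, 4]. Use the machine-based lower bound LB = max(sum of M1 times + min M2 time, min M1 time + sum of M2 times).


LB1 = sum(M1 times) + min(M2 times) = 23 + 2 = 25
LB2 = min(M1 times) + sum(M2 times) = 4 + 20 = 24
Lower bound = max(LB1, LB2) = max(25, 24) = 25

25


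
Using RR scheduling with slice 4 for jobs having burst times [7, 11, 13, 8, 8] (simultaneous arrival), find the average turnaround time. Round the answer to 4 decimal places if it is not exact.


Time quantum = 4
Execution trace:
  J1 runs 4 units, time = 4
  J2 runs 4 units, time = 8
  J3 runs 4 units, time = 12
  J4 runs 4 units, time = 16
  J5 runs 4 units, time = 20
  J1 runs 3 units, time = 23
  J2 runs 4 units, time = 27
  J3 runs 4 units, time = 31
  J4 runs 4 units, time = 35
  J5 runs 4 units, time = 39
  J2 runs 3 units, time = 42
  J3 runs 4 units, time = 46
  J3 runs 1 units, time = 47
Finish times: [23, 42, 47, 35, 39]
Average turnaround = 186/5 = 37.2

37.2


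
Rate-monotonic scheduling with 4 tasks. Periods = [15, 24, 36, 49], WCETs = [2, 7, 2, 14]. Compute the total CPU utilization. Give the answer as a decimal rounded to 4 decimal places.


Compute individual utilizations (exact fractions):
  Task 1: C/T = 2/15 (approx. 0.1333)
  Task 2: C/T = 7/24 (approx. 0.2917)
  Task 3: C/T = 2/36 = 1/18 (approx. 0.0556)
  Task 4: C/T = 14/49 = 2/7 (approx. 0.2857)
Total utilization U = 2/15 + 7/24 + 1/18 + 2/7 = 1931/2520
Rounded to 4 decimal places: U = 0.7663
RM (Liu & Layland) bound for 4 tasks = 0.756828; compare with U = 1931/2520 (approx. 0.766270)
bound < U <= 1, so the RM sufficient condition is not met (inconclusive; an exact test such as response-time analysis is needed).

0.7663


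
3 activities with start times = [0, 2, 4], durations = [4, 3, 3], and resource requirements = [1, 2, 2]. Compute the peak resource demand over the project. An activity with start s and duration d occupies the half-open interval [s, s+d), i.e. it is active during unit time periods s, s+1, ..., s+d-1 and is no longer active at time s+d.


Each activity i is active on [start_i, start_i + duration_i).
Compute total resource usage per time slot:
  t=0: active resources = [1], total = 1
  t=1: active resources = [1], total = 1
  t=2: active resources = [1, 2], total = 3
  t=3: active resources = [1, 2], total = 3
  t=4: active resources = [2, 2], total = 4
  t=5: active resources = [2], total = 2
  t=6: active resources = [2], total = 2
Peak resource demand = 4

4


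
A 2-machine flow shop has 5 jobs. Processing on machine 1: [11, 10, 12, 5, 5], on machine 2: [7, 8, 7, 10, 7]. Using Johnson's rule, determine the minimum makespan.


Apply Johnson's rule:
  Group 1 (a <= b): [(4, 5, 10), (5, 5, 7)]
  Group 2 (a > b): [(2, 10, 8), (1, 11, 7), (3, 12, 7)]
Optimal job order: [4, 5, 2, 1, 3]
Schedule:
  Job 4: M1 done at 5, M2 done at 15
  Job 5: M1 done at 10, M2 done at 22
  Job 2: M1 done at 20, M2 done at 30
  Job 1: M1 done at 31, M2 done at 38
  Job 3: M1 done at 43, M2 done at 50
Makespan = 50

50


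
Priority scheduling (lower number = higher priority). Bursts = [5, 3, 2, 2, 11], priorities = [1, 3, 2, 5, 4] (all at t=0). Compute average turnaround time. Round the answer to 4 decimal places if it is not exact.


Sort by priority (ascending = highest first):
Order: [(1, 5), (2, 2), (3, 3), (4, 11), (5, 2)]
Completion times:
  Priority 1, burst=5, C=5
  Priority 2, burst=2, C=7
  Priority 3, burst=3, C=10
  Priority 4, burst=11, C=21
  Priority 5, burst=2, C=23
Average turnaround = 66/5 = 13.2

13.2


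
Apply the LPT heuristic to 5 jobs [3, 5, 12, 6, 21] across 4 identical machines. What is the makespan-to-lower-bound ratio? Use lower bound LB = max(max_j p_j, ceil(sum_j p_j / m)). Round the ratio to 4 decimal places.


LPT order: [21, 12, 6, 5, 3]
Machine loads after assignment: [21, 12, 6, 8]
LPT makespan = 21
Lower bound = max(max_job, ceil(total/4)) = max(21, 12) = 21
Ratio = 21 / 21 = 1.0

1.0


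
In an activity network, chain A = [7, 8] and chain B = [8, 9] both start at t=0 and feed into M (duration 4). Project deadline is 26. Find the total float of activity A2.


Forward pass: ES(A2) = sum of predecessors on chain A = 7
EF = ES + duration = 7 + 8 = 15
Backward pass: LF(M) = deadline = 26; LS(M) = 26 - 4 = 22
LF(A2) = LS(M) - sum(successors on chain A) = 22 - 0 = 22
LS = LF - duration = 22 - 8 = 14
Total float = LS - ES = 14 - 7 = 7

7


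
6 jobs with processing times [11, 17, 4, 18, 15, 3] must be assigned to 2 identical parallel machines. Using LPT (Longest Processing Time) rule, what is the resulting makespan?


Sort jobs in decreasing order (LPT): [18, 17, 15, 11, 4, 3]
Assign each job to the least loaded machine:
  Machine 1: jobs [18, 11, 4], load = 33
  Machine 2: jobs [17, 15, 3], load = 35
Makespan = max load = 35

35


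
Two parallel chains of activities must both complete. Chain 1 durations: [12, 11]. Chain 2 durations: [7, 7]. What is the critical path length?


Path A total = 12 + 11 = 23
Path B total = 7 + 7 = 14
Critical path = longest path = max(23, 14) = 23

23


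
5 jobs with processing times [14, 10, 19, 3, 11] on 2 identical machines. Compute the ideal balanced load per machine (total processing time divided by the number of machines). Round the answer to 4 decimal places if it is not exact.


Total processing time = 14 + 10 + 19 + 3 + 11 = 57
Number of machines = 2
Ideal balanced load = 57 / 2 = 28.5

28.5


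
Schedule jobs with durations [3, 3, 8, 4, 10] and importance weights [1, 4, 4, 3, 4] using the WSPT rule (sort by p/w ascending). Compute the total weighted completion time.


Compute p/w ratios and sort ascending (WSPT): [(3, 4), (4, 3), (8, 4), (10, 4), (3, 1)]
Compute weighted completion times:
  Job (p=3,w=4): C=3, w*C=4*3=12
  Job (p=4,w=3): C=7, w*C=3*7=21
  Job (p=8,w=4): C=15, w*C=4*15=60
  Job (p=10,w=4): C=25, w*C=4*25=100
  Job (p=3,w=1): C=28, w*C=1*28=28
Total weighted completion time = 221

221


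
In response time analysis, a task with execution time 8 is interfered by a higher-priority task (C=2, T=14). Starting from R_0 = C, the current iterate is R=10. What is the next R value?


R_next = C + ceil(R_prev / T_hp) * C_hp
ceil(10 / 14) = ceil(0.7143) = 1
Interference = 1 * 2 = 2
R_next = 8 + 2 = 10
R_next = R_prev, so the iteration has converged (response time = 10).

10


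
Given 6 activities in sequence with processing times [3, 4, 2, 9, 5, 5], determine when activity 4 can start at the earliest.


Activity 4 starts after activities 1 through 3 complete.
Predecessor durations: [3, 4, 2]
ES = 3 + 4 + 2 = 9

9


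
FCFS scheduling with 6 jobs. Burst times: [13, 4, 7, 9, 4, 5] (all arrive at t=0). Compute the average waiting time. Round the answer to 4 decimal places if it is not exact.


FCFS order (as given): [13, 4, 7, 9, 4, 5]
Waiting times:
  Job 1: wait = 0
  Job 2: wait = 13
  Job 3: wait = 17
  Job 4: wait = 24
  Job 5: wait = 33
  Job 6: wait = 37
Sum of waiting times = 124
Average waiting time = 124/6 = 20.6667

20.6667


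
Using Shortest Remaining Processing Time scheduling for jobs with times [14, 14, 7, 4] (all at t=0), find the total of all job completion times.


Since all jobs arrive at t=0, SRPT equals SPT ordering.
SPT order: [4, 7, 14, 14]
Completion times:
  Job 1: p=4, C=4
  Job 2: p=7, C=11
  Job 3: p=14, C=25
  Job 4: p=14, C=39
Total completion time = 4 + 11 + 25 + 39 = 79

79


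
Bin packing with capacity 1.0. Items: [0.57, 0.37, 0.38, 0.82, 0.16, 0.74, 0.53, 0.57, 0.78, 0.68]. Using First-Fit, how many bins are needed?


Place items sequentially using First-Fit:
  Item 0.57 -> new Bin 1
  Item 0.37 -> Bin 1 (now 0.94)
  Item 0.38 -> new Bin 2
  Item 0.82 -> new Bin 3
  Item 0.16 -> Bin 2 (now 0.54)
  Item 0.74 -> new Bin 4
  Item 0.53 -> new Bin 5
  Item 0.57 -> new Bin 6
  Item 0.78 -> new Bin 7
  Item 0.68 -> new Bin 8
Total bins used = 8

8


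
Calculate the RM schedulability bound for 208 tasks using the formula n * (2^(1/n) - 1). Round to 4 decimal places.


Compute 2^(1/208) = 1.0033379971
Subtract 1: 1.0033379971 - 1 = 0.0033379971
Multiply by n: 208 * 0.0033379971 = 0.6943033968
Round to 4 dp: 0.6943

0.6943


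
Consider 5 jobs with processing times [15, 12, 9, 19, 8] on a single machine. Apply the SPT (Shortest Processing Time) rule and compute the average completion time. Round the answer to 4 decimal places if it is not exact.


Sort jobs by processing time (SPT order): [8, 9, 12, 15, 19]
Compute completion times sequentially:
  Job 1: processing = 8, completes at 8
  Job 2: processing = 9, completes at 17
  Job 3: processing = 12, completes at 29
  Job 4: processing = 15, completes at 44
  Job 5: processing = 19, completes at 63
Sum of completion times = 161
Average completion time = 161/5 = 32.2

32.2


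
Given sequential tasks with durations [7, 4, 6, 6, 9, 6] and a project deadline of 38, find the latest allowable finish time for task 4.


LF(activity 4) = deadline - sum of successor durations
Successors: activities 5 through 6 with durations [9, 6]
Sum of successor durations = 15
LF = 38 - 15 = 23

23


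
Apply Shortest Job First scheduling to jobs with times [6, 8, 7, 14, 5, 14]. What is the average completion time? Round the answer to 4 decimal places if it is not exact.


SJF order (ascending): [5, 6, 7, 8, 14, 14]
Completion times:
  Job 1: burst=5, C=5
  Job 2: burst=6, C=11
  Job 3: burst=7, C=18
  Job 4: burst=8, C=26
  Job 5: burst=14, C=40
  Job 6: burst=14, C=54
Average completion = 154/6 = 25.6667

25.6667


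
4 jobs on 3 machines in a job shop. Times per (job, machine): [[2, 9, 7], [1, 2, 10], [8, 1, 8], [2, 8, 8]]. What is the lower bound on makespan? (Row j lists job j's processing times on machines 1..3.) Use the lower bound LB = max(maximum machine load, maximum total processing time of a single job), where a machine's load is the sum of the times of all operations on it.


Machine loads:
  Machine 1: 2 + 1 + 8 + 2 = 13
  Machine 2: 9 + 2 + 1 + 8 = 20
  Machine 3: 7 + 10 + 8 + 8 = 33
Max machine load = 33
Job totals:
  Job 1: 18
  Job 2: 13
  Job 3: 17
  Job 4: 18
Max job total = 18
Lower bound = max(33, 18) = 33

33


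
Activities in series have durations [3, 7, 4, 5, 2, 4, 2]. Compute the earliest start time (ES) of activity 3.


Activity 3 starts after activities 1 through 2 complete.
Predecessor durations: [3, 7]
ES = 3 + 7 = 10

10


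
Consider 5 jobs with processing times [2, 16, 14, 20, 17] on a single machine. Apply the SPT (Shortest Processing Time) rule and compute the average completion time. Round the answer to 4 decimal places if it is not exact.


Sort jobs by processing time (SPT order): [2, 14, 16, 17, 20]
Compute completion times sequentially:
  Job 1: processing = 2, completes at 2
  Job 2: processing = 14, completes at 16
  Job 3: processing = 16, completes at 32
  Job 4: processing = 17, completes at 49
  Job 5: processing = 20, completes at 69
Sum of completion times = 168
Average completion time = 168/5 = 33.6

33.6


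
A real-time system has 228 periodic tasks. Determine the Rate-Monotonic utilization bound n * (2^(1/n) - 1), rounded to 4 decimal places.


Compute 2^(1/228) = 1.0030447451
Subtract 1: 1.0030447451 - 1 = 0.0030447451
Multiply by n: 228 * 0.0030447451 = 0.6942018828
Round to 4 dp: 0.6942

0.6942


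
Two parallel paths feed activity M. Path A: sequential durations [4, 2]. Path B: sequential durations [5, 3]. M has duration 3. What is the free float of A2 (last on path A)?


ES(A2) = sum of predecessors on chain A = 4
EF(A2) = ES + duration = 4 + 2 = 6
Successor of A2 is M. ES(M) = max(sum(A), sum(B)) = max(6, 8) = 8
Free float = ES(successor) - EF(current) = 8 - 6 = 2

2


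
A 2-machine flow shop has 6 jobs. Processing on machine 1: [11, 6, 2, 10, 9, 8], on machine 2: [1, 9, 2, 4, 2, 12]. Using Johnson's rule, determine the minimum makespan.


Apply Johnson's rule:
  Group 1 (a <= b): [(3, 2, 2), (2, 6, 9), (6, 8, 12)]
  Group 2 (a > b): [(4, 10, 4), (5, 9, 2), (1, 11, 1)]
Optimal job order: [3, 2, 6, 4, 5, 1]
Schedule:
  Job 3: M1 done at 2, M2 done at 4
  Job 2: M1 done at 8, M2 done at 17
  Job 6: M1 done at 16, M2 done at 29
  Job 4: M1 done at 26, M2 done at 33
  Job 5: M1 done at 35, M2 done at 37
  Job 1: M1 done at 46, M2 done at 47
Makespan = 47

47


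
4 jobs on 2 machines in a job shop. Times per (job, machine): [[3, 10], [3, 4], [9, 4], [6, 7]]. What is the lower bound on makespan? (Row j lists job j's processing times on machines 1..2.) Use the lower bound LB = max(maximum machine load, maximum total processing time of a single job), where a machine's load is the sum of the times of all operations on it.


Machine loads:
  Machine 1: 3 + 3 + 9 + 6 = 21
  Machine 2: 10 + 4 + 4 + 7 = 25
Max machine load = 25
Job totals:
  Job 1: 13
  Job 2: 7
  Job 3: 13
  Job 4: 13
Max job total = 13
Lower bound = max(25, 13) = 25

25


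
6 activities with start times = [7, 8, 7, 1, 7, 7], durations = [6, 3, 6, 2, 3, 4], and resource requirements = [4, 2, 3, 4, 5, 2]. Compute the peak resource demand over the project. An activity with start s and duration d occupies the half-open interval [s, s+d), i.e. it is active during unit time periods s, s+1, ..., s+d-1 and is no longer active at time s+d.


Each activity i is active on [start_i, start_i + duration_i).
Compute total resource usage per time slot:
  t=0: active resources = [], total = 0
  t=1: active resources = [4], total = 4
  t=2: active resources = [4], total = 4
  t=3: active resources = [], total = 0
  t=4: active resources = [], total = 0
  t=5: active resources = [], total = 0
  t=6: active resources = [], total = 0
  t=7: active resources = [4, 3, 5, 2], total = 14
  t=8: active resources = [4, 2, 3, 5, 2], total = 16
  t=9: active resources = [4, 2, 3, 5, 2], total = 16
  t=10: active resources = [4, 2, 3, 2], total = 11
  t=11: active resources = [4, 3], total = 7
  t=12: active resources = [4, 3], total = 7
Peak resource demand = 16

16


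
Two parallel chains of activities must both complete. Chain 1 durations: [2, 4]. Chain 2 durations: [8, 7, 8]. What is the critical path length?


Path A total = 2 + 4 = 6
Path B total = 8 + 7 + 8 = 23
Critical path = longest path = max(6, 23) = 23

23


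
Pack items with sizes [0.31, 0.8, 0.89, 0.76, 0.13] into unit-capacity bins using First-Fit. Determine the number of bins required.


Place items sequentially using First-Fit:
  Item 0.31 -> new Bin 1
  Item 0.8 -> new Bin 2
  Item 0.89 -> new Bin 3
  Item 0.76 -> new Bin 4
  Item 0.13 -> Bin 1 (now 0.44)
Total bins used = 4

4


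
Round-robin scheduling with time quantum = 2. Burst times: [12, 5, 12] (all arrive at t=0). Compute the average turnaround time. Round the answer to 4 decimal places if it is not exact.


Time quantum = 2
Execution trace:
  J1 runs 2 units, time = 2
  J2 runs 2 units, time = 4
  J3 runs 2 units, time = 6
  J1 runs 2 units, time = 8
  J2 runs 2 units, time = 10
  J3 runs 2 units, time = 12
  J1 runs 2 units, time = 14
  J2 runs 1 units, time = 15
  J3 runs 2 units, time = 17
  J1 runs 2 units, time = 19
  J3 runs 2 units, time = 21
  J1 runs 2 units, time = 23
  J3 runs 2 units, time = 25
  J1 runs 2 units, time = 27
  J3 runs 2 units, time = 29
Finish times: [27, 15, 29]
Average turnaround = 71/3 = 23.6667

23.6667


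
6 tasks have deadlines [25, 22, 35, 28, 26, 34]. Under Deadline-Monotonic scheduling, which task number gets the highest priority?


Sort tasks by relative deadline (ascending):
  Task 2: deadline = 22
  Task 1: deadline = 25
  Task 5: deadline = 26
  Task 4: deadline = 28
  Task 6: deadline = 34
  Task 3: deadline = 35
Priority order (highest first): [2, 1, 5, 4, 6, 3]
Highest priority task = 2

2


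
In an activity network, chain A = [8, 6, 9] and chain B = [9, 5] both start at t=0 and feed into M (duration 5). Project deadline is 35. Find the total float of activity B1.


Forward pass: ES(B1) = sum of predecessors on chain B = 0
EF = ES + duration = 0 + 9 = 9
Backward pass: LF(M) = deadline = 35; LS(M) = 35 - 5 = 30
LF(B1) = LS(M) - sum(successors on chain B) = 30 - 5 = 25
LS = LF - duration = 25 - 9 = 16
Total float = LS - ES = 16 - 0 = 16

16


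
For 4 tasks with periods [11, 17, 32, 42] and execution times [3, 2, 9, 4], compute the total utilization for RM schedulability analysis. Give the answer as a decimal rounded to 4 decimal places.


Compute individual utilizations (exact fractions):
  Task 1: C/T = 3/11 (approx. 0.2727)
  Task 2: C/T = 2/17 (approx. 0.1176)
  Task 3: C/T = 9/32 (approx. 0.2813)
  Task 4: C/T = 4/42 = 2/21 (approx. 0.0952)
Total utilization U = 3/11 + 2/17 + 9/32 + 2/21 = 96367/125664
Rounded to 4 decimal places: U = 0.7669
RM (Liu & Layland) bound for 4 tasks = 0.756828; compare with U = 96367/125664 (approx. 0.766862)
bound < U <= 1, so the RM sufficient condition is not met (inconclusive; an exact test such as response-time analysis is needed).

0.7669


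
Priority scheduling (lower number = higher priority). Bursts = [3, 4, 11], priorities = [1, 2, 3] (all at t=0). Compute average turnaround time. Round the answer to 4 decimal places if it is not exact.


Sort by priority (ascending = highest first):
Order: [(1, 3), (2, 4), (3, 11)]
Completion times:
  Priority 1, burst=3, C=3
  Priority 2, burst=4, C=7
  Priority 3, burst=11, C=18
Average turnaround = 28/3 = 9.3333

9.3333


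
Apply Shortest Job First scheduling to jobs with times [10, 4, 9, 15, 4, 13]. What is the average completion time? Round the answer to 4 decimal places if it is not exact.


SJF order (ascending): [4, 4, 9, 10, 13, 15]
Completion times:
  Job 1: burst=4, C=4
  Job 2: burst=4, C=8
  Job 3: burst=9, C=17
  Job 4: burst=10, C=27
  Job 5: burst=13, C=40
  Job 6: burst=15, C=55
Average completion = 151/6 = 25.1667

25.1667


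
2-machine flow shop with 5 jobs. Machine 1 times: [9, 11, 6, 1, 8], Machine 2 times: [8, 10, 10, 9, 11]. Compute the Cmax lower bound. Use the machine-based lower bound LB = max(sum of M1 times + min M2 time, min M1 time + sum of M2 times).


LB1 = sum(M1 times) + min(M2 times) = 35 + 8 = 43
LB2 = min(M1 times) + sum(M2 times) = 1 + 48 = 49
Lower bound = max(LB1, LB2) = max(43, 49) = 49

49


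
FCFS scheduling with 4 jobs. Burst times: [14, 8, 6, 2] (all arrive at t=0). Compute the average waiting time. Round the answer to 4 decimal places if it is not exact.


FCFS order (as given): [14, 8, 6, 2]
Waiting times:
  Job 1: wait = 0
  Job 2: wait = 14
  Job 3: wait = 22
  Job 4: wait = 28
Sum of waiting times = 64
Average waiting time = 64/4 = 16.0

16.0


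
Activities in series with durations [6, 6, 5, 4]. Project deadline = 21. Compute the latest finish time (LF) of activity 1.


LF(activity 1) = deadline - sum of successor durations
Successors: activities 2 through 4 with durations [6, 5, 4]
Sum of successor durations = 15
LF = 21 - 15 = 6

6


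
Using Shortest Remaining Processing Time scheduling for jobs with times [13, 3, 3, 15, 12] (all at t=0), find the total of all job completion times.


Since all jobs arrive at t=0, SRPT equals SPT ordering.
SPT order: [3, 3, 12, 13, 15]
Completion times:
  Job 1: p=3, C=3
  Job 2: p=3, C=6
  Job 3: p=12, C=18
  Job 4: p=13, C=31
  Job 5: p=15, C=46
Total completion time = 3 + 6 + 18 + 31 + 46 = 104

104


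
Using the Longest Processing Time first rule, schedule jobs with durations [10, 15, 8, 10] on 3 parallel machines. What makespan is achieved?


Sort jobs in decreasing order (LPT): [15, 10, 10, 8]
Assign each job to the least loaded machine:
  Machine 1: jobs [15], load = 15
  Machine 2: jobs [10, 8], load = 18
  Machine 3: jobs [10], load = 10
Makespan = max load = 18

18


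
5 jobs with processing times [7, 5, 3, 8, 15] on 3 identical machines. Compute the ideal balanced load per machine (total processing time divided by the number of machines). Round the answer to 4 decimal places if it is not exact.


Total processing time = 7 + 5 + 3 + 8 + 15 = 38
Number of machines = 3
Ideal balanced load = 38 / 3 = 12.6667

12.6667


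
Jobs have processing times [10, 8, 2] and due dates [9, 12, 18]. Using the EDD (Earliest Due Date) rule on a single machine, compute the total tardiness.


Sort by due date (EDD order): [(10, 9), (8, 12), (2, 18)]
Compute completion times and tardiness:
  Job 1: p=10, d=9, C=10, tardiness=max(0,10-9)=1
  Job 2: p=8, d=12, C=18, tardiness=max(0,18-12)=6
  Job 3: p=2, d=18, C=20, tardiness=max(0,20-18)=2
Total tardiness = 9

9


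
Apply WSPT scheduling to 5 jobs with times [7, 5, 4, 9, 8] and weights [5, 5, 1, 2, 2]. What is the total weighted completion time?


Compute p/w ratios and sort ascending (WSPT): [(5, 5), (7, 5), (4, 1), (8, 2), (9, 2)]
Compute weighted completion times:
  Job (p=5,w=5): C=5, w*C=5*5=25
  Job (p=7,w=5): C=12, w*C=5*12=60
  Job (p=4,w=1): C=16, w*C=1*16=16
  Job (p=8,w=2): C=24, w*C=2*24=48
  Job (p=9,w=2): C=33, w*C=2*33=66
Total weighted completion time = 215

215


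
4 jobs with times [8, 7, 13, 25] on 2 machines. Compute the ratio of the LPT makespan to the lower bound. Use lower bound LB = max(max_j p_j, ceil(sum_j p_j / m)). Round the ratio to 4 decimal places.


LPT order: [25, 13, 8, 7]
Machine loads after assignment: [25, 28]
LPT makespan = 28
Lower bound = max(max_job, ceil(total/2)) = max(25, 27) = 27
Ratio = 28 / 27 = 1.037

1.037


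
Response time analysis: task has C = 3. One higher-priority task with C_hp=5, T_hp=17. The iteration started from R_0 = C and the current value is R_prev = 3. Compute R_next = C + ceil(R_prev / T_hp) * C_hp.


R_next = C + ceil(R_prev / T_hp) * C_hp
ceil(3 / 17) = ceil(0.1765) = 1
Interference = 1 * 5 = 5
R_next = 3 + 5 = 8

8


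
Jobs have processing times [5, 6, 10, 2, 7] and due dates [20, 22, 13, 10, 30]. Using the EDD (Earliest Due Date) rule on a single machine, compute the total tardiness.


Sort by due date (EDD order): [(2, 10), (10, 13), (5, 20), (6, 22), (7, 30)]
Compute completion times and tardiness:
  Job 1: p=2, d=10, C=2, tardiness=max(0,2-10)=0
  Job 2: p=10, d=13, C=12, tardiness=max(0,12-13)=0
  Job 3: p=5, d=20, C=17, tardiness=max(0,17-20)=0
  Job 4: p=6, d=22, C=23, tardiness=max(0,23-22)=1
  Job 5: p=7, d=30, C=30, tardiness=max(0,30-30)=0
Total tardiness = 1

1


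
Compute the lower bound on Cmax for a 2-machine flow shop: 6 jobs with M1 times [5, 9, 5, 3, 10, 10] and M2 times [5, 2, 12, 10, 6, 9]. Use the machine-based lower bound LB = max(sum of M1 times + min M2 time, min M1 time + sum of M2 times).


LB1 = sum(M1 times) + min(M2 times) = 42 + 2 = 44
LB2 = min(M1 times) + sum(M2 times) = 3 + 44 = 47
Lower bound = max(LB1, LB2) = max(44, 47) = 47

47


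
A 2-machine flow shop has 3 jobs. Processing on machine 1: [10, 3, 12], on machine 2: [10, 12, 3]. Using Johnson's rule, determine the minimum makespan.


Apply Johnson's rule:
  Group 1 (a <= b): [(2, 3, 12), (1, 10, 10)]
  Group 2 (a > b): [(3, 12, 3)]
Optimal job order: [2, 1, 3]
Schedule:
  Job 2: M1 done at 3, M2 done at 15
  Job 1: M1 done at 13, M2 done at 25
  Job 3: M1 done at 25, M2 done at 28
Makespan = 28

28


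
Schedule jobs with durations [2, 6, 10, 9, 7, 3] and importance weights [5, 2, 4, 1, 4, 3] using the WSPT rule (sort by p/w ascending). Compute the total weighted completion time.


Compute p/w ratios and sort ascending (WSPT): [(2, 5), (3, 3), (7, 4), (10, 4), (6, 2), (9, 1)]
Compute weighted completion times:
  Job (p=2,w=5): C=2, w*C=5*2=10
  Job (p=3,w=3): C=5, w*C=3*5=15
  Job (p=7,w=4): C=12, w*C=4*12=48
  Job (p=10,w=4): C=22, w*C=4*22=88
  Job (p=6,w=2): C=28, w*C=2*28=56
  Job (p=9,w=1): C=37, w*C=1*37=37
Total weighted completion time = 254

254


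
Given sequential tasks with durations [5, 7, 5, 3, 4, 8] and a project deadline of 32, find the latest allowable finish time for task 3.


LF(activity 3) = deadline - sum of successor durations
Successors: activities 4 through 6 with durations [3, 4, 8]
Sum of successor durations = 15
LF = 32 - 15 = 17

17


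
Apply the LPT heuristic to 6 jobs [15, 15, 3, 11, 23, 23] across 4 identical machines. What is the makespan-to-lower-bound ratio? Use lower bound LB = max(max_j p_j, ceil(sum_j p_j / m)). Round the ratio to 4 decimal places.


LPT order: [23, 23, 15, 15, 11, 3]
Machine loads after assignment: [23, 23, 26, 18]
LPT makespan = 26
Lower bound = max(max_job, ceil(total/4)) = max(23, 23) = 23
Ratio = 26 / 23 = 1.1304

1.1304


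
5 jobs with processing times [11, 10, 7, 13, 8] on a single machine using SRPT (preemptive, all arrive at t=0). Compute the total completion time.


Since all jobs arrive at t=0, SRPT equals SPT ordering.
SPT order: [7, 8, 10, 11, 13]
Completion times:
  Job 1: p=7, C=7
  Job 2: p=8, C=15
  Job 3: p=10, C=25
  Job 4: p=11, C=36
  Job 5: p=13, C=49
Total completion time = 7 + 15 + 25 + 36 + 49 = 132

132


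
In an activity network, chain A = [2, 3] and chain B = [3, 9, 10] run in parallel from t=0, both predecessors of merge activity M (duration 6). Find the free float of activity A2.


ES(A2) = sum of predecessors on chain A = 2
EF(A2) = ES + duration = 2 + 3 = 5
Successor of A2 is M. ES(M) = max(sum(A), sum(B)) = max(5, 22) = 22
Free float = ES(successor) - EF(current) = 22 - 5 = 17

17


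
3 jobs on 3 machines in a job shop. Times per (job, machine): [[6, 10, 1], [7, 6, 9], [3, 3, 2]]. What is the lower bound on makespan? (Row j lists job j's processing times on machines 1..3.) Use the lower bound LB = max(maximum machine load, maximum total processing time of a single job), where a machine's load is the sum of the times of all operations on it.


Machine loads:
  Machine 1: 6 + 7 + 3 = 16
  Machine 2: 10 + 6 + 3 = 19
  Machine 3: 1 + 9 + 2 = 12
Max machine load = 19
Job totals:
  Job 1: 17
  Job 2: 22
  Job 3: 8
Max job total = 22
Lower bound = max(19, 22) = 22

22
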